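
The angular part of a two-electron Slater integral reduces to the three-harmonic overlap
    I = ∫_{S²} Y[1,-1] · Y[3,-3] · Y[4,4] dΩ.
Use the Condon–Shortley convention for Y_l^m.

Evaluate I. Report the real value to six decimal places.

Checks pass: Σm=0; 8 even; l₃=4∈[2,4].
(2·1+1)(2·3+1)(2·4+1) = 189
Δ: 0! 2! 6! / 9! → 1/252
sum: t=0:+1/36 = 1/36
3j²(1 3 4; 0 0 0) = Δ·Π!·Σ² = 4/63  (sign +1)
sum: t=0:+1/1440 = 1/1440
3j²(1 3 4; -1 -3 4) = Δ·Π!·Σ² = 1/9  (sign +1)
combine: 4πI² = 189·4/63·1/9 = 4/3
take √, sign +1: I = 0.32573501

0.325735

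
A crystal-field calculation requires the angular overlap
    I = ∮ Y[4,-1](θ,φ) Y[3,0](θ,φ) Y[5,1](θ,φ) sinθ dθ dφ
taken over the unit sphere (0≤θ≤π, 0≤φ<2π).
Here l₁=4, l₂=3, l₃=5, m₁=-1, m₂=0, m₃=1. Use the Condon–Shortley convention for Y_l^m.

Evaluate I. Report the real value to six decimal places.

Checks pass: Σm=0; 12 even; l₃=5∈[1,7].
(2·4+1)(2·3+1)(2·5+1) = 693
Δ: 2! 6! 4! / 13! → 1/180180
sum: t=0:+1/576 t=1:−1/144 t=2:+1/576 = -1/288
3j²(4 3 5; 0 0 0) = Δ·Π!·Σ² = 20/1001  (sign +1)
sum: t=0:+1/1440 t=1:−1/192 t=2:+1/432 = -19/8640
3j²(4 3 5; -1 0 1) = Δ·Π!·Σ² = 361/30030  (sign -1)
combine: 4πI² = 693·20/1001·361/30030 = 2166/13013
take √, sign -1: I = -0.11508947

-0.115089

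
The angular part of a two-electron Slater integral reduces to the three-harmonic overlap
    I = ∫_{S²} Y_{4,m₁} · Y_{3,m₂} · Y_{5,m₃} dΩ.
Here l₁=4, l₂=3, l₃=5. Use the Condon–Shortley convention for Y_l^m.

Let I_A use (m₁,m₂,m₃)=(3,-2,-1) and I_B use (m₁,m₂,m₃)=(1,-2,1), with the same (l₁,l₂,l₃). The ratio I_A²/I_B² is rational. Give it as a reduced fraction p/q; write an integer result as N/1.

847/625

Same 4,3,5: normalisation and zero-m 3j drop out of the ratio.
A: Δ: 2! 6! 4! / 13! → 1/180180; sum: t=0:+1/1440 t=1:−1/17280 = 11/17280; 3j²(4 3 5; 3 -2 -1) = Δ·Π!·Σ² = 11/468  (sign +1)
B: Δ: 2! 6! 4! / 13! → 1/180180; sum: t=0:+1/432 t=1:−1/1152 = 5/3456; 3j²(4 3 5; 1 -2 1) = Δ·Π!·Σ² = 625/36036  (sign +1)
I_A²/I_B² = (11/468)/(625/36036) = 847/625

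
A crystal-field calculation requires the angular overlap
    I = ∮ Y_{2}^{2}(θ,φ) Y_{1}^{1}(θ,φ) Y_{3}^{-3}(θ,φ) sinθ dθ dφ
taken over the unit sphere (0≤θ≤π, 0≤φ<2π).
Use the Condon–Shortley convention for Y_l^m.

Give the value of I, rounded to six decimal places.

m-sum 0 ✓  L=6 even ✓  1≤3≤3 ✓
Π(2lᵢ+1) = 5×3×7 = 105
triangle coeff Δ(2,1,3) = 1/105
Σ_t [0,0]: t=0:+1/4 = 1/4
(3j)²=3/35 [(2 1 3; 0 0 0)], sign=-1
Σ_t [0,0]: t=0:+1/48 = 1/48
(3j)²=1/7 [(2 1 3; 2 1 -3)], sign=+1
⇒ 4πI² = 9/7
I = (-1)√(9/7/(4π)) = -0.31986543

-0.319865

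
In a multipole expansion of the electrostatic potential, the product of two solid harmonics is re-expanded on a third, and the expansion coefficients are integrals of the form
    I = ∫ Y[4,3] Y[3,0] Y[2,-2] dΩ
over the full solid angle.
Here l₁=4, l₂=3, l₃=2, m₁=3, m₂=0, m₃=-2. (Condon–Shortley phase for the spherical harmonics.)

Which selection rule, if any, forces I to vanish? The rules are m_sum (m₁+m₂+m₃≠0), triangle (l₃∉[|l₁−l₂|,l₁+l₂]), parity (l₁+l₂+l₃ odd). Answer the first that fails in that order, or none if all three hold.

Σmᵢ = 1  ✗
l₃∈[|l₁−l₂|,l₁+l₂]=[1,7], have l₃=2
Σlᵢ = 9 ⇒ odd

m_sum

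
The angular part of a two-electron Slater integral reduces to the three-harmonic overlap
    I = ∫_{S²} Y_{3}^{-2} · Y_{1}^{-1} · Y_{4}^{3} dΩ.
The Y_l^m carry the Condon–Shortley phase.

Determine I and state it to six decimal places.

-0.282095

Rules hold: Σm=0, L=8 even, 2≤4≤4.
N = 7·3·9 = 189
Δ = 0!·6!·2!/9! = 1/252
Racah Σ t=0..0: t=0:+1/36 = 1/36
⇒ 3j(3 1 4; 0 0 0)² = 4/63, sgn +1
Racah Σ t=0..0: t=0:+1/240 = 1/240
⇒ 3j(3 1 4; -2 -1 3)² = 1/12, sgn -1
4πI² = N·(3j₀)²·(3jₘ)² = 1/1
I = -1·√(1/4π) = -0.28209479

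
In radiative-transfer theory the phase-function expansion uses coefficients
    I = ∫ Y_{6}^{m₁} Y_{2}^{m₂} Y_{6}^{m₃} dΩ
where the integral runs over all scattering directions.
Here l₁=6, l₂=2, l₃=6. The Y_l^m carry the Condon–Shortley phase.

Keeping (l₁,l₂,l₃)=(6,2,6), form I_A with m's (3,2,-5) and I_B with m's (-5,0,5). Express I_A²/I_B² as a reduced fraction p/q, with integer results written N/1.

l's match ⇒ only the (l;m) 3-j factors differ between A and B.
A: triangle coeff Δ(6,2,6) = 1/90090; Σ_t [2,2]: t=2:+1/1451520 = 1/1451520; (3j)²=1/91 [(6 2 6; 3 2 -5)], sign=-1
B: triangle coeff Δ(6,2,6) = 1/90090; Σ_t [1,2]: t=1:−1/3628800 t=2:+1/1451520 = 1/2419200; (3j)²=11/910 [(6 2 6; -5 0 5)], sign=-1
I_A²/I_B² = (1/91)/(11/910) = 10/11

10/11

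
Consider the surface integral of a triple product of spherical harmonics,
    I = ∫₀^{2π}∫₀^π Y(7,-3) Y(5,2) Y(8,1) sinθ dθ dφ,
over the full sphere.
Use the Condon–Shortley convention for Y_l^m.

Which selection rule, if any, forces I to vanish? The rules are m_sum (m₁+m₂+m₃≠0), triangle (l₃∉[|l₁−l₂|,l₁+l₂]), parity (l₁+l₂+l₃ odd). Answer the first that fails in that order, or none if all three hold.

Σmᵢ = 0  ✓
l₃∈[|l₁−l₂|,l₁+l₂]=[2,12], have l₃=8  ✓
Σlᵢ = 20 ⇒ even  ✓

none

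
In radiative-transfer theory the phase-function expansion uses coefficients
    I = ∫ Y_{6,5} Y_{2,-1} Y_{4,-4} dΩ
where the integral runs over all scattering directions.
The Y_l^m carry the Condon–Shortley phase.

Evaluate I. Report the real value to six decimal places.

-0.204295

Rules hold: Σm=0, L=12 even, 4≤4≤8.
N = 13·5·9 = 585
Δ = 4!·8!·0!/13! = 1/6435
Racah Σ t=2..2: t=2:+1/2304 = 1/2304
⇒ 3j(6 2 4; 0 0 0)² = 5/143, sgn +1
Racah Σ t=1..1: t=1:−1/241920 = -1/241920
⇒ 3j(6 2 4; 5 -1 -4)² = 1/39, sgn -1
4πI² = N·(3j₀)²·(3jₘ)² = 75/143
I = -1·√(0.524476/4π) = -0.20429497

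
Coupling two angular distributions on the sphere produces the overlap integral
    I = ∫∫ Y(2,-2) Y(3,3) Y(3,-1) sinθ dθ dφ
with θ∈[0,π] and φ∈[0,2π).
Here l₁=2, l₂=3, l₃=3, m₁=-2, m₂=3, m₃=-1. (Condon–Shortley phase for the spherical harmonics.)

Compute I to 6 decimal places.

Rules hold: Σm=0, L=8 even, 1≤3≤5.
N = 5·7·7 = 245
Δ = 2!·2!·4!/9! = 1/3780
Racah Σ t=0..2: t=0:+1/24 t=1:−1/4 t=2:+1/24 = -1/6
⇒ 3j(2 3 3; 0 0 0)² = 4/105, sgn +1
Racah Σ t=2..2: t=2:+1/96 = 1/96
⇒ 3j(2 3 3; -2 3 -1)² = 1/42, sgn +1
4πI² = N·(3j₀)²·(3jₘ)² = 2/9
I = +1·√(0.222222/4π) = 0.13298076

0.132981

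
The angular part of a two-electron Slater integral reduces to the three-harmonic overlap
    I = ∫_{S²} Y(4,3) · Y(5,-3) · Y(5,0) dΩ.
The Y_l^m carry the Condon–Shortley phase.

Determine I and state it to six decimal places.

0.130198

m-sum 0 ✓  L=14 even ✓  1≤5≤9 ✓
Π(2lᵢ+1) = 9×11×11 = 1089
triangle coeff Δ(4,5,5) = 1/3153150
Σ_t [0,4]: t=0:+1/69120 t=1:−1/1728 t=2:+1/576 t=3:−1/1728 t=4:+1/69120 = 7/11520
(3j)²=2/143 [(4 5 5; 0 0 0)], sign=-1
Σ_t [0,1]: t=0:+1/6912 t=1:−1/17280 = 1/11520
(3j)²=2/143 [(4 5 5; 3 -3 0)], sign=-1
⇒ 4πI² = 36/169
I = (+1)√(36/169/(4π)) = 0.13019760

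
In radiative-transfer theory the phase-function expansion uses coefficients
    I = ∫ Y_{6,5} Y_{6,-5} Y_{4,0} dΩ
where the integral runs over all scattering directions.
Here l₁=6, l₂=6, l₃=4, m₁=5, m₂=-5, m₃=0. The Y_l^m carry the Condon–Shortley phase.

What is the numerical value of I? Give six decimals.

0.099563

Rules hold: Σm=0, L=16 even, 0≤4≤12.
N = 13·13·9 = 1521
Δ = 8!·4!·4!/17! = 1/15315300
Racah Σ t=2..6: t=2:+1/829440 t=3:−1/25920 t=4:+1/9216 t=5:−1/25920 t=6:+1/829440 = 7/207360
⇒ 3j(6 6 4; 0 0 0)² = 28/2431, sgn +1
Racah Σ t=0..1: t=0:+1/1451520 t=1:−1/2903040 = 1/2903040
⇒ 3j(6 6 4; 5 -5 0)² = 11/1547, sgn +1
4πI² = N·(3j₀)²·(3jₘ)² = 36/289
I = +1·√(0.124567/4π) = 0.09956287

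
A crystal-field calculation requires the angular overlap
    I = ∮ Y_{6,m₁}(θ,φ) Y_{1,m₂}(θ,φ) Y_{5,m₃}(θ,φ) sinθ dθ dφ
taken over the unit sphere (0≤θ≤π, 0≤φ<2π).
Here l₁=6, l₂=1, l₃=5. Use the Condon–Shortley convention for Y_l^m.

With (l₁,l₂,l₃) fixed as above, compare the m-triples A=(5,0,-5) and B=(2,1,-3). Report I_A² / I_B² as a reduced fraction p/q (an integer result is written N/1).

11/6

Same 6,1,5: normalisation and zero-m 3j drop out of the ratio.
A: Δ: 2! 10! 0! / 13! → 1/858; sum: t=1:−1/3628800 = -1/3628800; 3j²(6 1 5; 5 0 -5) = Δ·Π!·Σ² = 1/78  (sign -1)
B: Δ: 2! 10! 0! / 13! → 1/858; sum: t=2:+1/161280 = 1/161280; 3j²(6 1 5; 2 1 -3) = Δ·Π!·Σ² = 1/143  (sign +1)
I_A²/I_B² = (1/78)/(1/143) = 11/6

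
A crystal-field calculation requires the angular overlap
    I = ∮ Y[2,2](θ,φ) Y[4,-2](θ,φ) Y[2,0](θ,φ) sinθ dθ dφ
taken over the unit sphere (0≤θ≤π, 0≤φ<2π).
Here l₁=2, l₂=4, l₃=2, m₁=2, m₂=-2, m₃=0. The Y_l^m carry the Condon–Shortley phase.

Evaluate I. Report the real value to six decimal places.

m-sum 0 ✓  L=8 even ✓  2≤2≤6 ✓
Π(2lᵢ+1) = 5×9×5 = 225
triangle coeff Δ(2,4,2) = 1/630
Σ_t [2,2]: t=2:+1/16 = 1/16
(3j)²=2/35 [(2 4 2; 0 0 0)], sign=+1
Σ_t [0,0]: t=0:+1/96 = 1/96
(3j)²=1/42 [(2 4 2; 2 -2 0)], sign=+1
⇒ 4πI² = 15/49
I = (+1)√(15/49/(4π)) = 0.15607835

0.156078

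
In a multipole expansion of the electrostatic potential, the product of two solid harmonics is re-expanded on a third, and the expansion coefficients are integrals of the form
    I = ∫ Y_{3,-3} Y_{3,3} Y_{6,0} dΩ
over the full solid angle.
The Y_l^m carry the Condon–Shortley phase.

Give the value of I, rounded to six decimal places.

0.011854

Rules hold: Σm=0, L=12 even, 0≤6≤6.
N = 7·7·13 = 637
Δ = 0!·6!·6!/13! = 1/12012
Racah Σ t=0..0: t=0:+1/1296 = 1/1296
⇒ 3j(3 3 6; 0 0 0)² = 100/3003, sgn +1
Racah Σ t=0..0: t=0:+1/518400 = 1/518400
⇒ 3j(3 3 6; -3 3 0)² = 1/12012, sgn +1
4πI² = N·(3j₀)²·(3jₘ)² = 25/14157
I = +1·√(0.00176591/4π) = 0.01185440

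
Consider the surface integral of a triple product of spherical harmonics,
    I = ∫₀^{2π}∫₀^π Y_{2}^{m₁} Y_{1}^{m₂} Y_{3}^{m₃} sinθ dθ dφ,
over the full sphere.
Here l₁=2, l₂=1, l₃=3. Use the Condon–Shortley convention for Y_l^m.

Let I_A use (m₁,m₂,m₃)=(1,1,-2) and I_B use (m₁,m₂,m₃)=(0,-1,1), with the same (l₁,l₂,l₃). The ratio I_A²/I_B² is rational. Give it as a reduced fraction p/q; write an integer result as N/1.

5/3

Shared (l₁,l₂,l₃)=(2,1,3): N and (l;000)² cancel in I_A²/I_B².
A: Δ = 0!·4!·2!/7! = 1/105; Racah Σ t=0..0: t=0:+1/12 = 1/12; ⇒ 3j(2 1 3; 1 1 -2)² = 2/21, sgn -1
B: Δ = 0!·4!·2!/7! = 1/105; Racah Σ t=0..0: t=0:+1/8 = 1/8; ⇒ 3j(2 1 3; 0 -1 1)² = 2/35, sgn +1
I_A²/I_B² = (2/21)/(2/35) = 5/3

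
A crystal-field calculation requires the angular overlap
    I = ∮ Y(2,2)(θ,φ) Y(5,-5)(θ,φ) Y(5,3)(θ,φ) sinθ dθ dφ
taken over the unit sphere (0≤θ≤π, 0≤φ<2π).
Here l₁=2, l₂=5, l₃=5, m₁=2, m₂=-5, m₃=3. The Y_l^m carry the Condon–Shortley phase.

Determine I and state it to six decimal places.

0.088588

Checks pass: Σm=0; 12 even; l₃=5∈[3,7].
(2·2+1)(2·5+1)(2·5+1) = 605
Δ: 2! 2! 8! / 13! → 1/38610
sum: t=0:+1/2880 t=1:−1/576 t=2:+1/2880 = -1/960
3j²(2 5 5; 0 0 0) = Δ·Π!·Σ² = 10/429  (sign +1)
sum: t=0:+1/161280 = 1/161280
3j²(2 5 5; 2 -5 3) = Δ·Π!·Σ² = 1/143  (sign +1)
combine: 4πI² = 605·10/429·1/143 = 50/507
take √, sign +1: I = 0.08858824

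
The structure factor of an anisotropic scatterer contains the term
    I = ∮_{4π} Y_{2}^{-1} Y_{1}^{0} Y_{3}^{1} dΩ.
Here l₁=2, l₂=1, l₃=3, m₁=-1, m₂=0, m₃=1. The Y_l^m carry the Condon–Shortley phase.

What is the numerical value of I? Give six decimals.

-0.233597

Checks pass: Σm=0; 6 even; l₃=3∈[1,3].
(2·2+1)(2·1+1)(2·3+1) = 105
Δ: 0! 4! 2! / 7! → 1/105
sum: t=0:+1/4 = 1/4
3j²(2 1 3; 0 0 0) = Δ·Π!·Σ² = 3/35  (sign -1)
sum: t=0:+1/6 = 1/6
3j²(2 1 3; -1 0 1) = Δ·Π!·Σ² = 8/105  (sign +1)
combine: 4πI² = 105·3/35·8/105 = 24/35
take √, sign -1: I = -0.23359668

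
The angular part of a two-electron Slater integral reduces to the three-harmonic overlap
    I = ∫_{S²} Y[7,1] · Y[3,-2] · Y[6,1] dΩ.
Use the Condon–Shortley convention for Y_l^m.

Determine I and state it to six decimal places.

0.132863

Checks pass: Σm=0; 16 even; l₃=6∈[4,10].
(2·7+1)(2·3+1)(2·6+1) = 1365
Δ: 4! 10! 2! / 17! → 1/2042040
sum: t=1:−1/207360 t=2:+1/57600 t=3:−1/207360 = 1/129600
3j²(7 3 6; 0 0 0) = Δ·Π!·Σ² = 168/12155  (sign +1)
sum: t=0:+1/414720 t=1:−1/172800 = -7/2073600
3j²(7 3 6; 1 -2 1) = Δ·Π!·Σ² = 343/29172  (sign +1)
combine: 4πI² = 1365·168/12155·343/29172 = 100842/454597
take √, sign +1: I = 0.13286253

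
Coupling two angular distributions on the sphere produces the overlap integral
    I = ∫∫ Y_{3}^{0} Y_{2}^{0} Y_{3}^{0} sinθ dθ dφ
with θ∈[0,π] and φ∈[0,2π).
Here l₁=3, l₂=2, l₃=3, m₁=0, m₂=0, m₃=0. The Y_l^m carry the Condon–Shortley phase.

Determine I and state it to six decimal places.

0.168209

m-sum 0 ✓  L=8 even ✓  1≤3≤5 ✓
Π(2lᵢ+1) = 7×5×7 = 245
triangle coeff Δ(3,2,3) = 1/3780
Σ_t [0,2]: t=0:+1/24 t=1:−1/4 t=2:+1/24 = -1/6
(3j)²=4/105 [(3 2 3; 0 0 0)], sign=+1
(m-triple is (0,0,0) — same symbol as above.)
⇒ 4πI² = 16/45
I = (+1)√(16/45/(4π)) = 0.16820883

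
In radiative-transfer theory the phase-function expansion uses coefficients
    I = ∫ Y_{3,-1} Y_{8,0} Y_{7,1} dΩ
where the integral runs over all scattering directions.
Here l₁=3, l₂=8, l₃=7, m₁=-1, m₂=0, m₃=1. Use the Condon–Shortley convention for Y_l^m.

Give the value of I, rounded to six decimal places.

m-sum 0 ✓  L=18 even ✓  5≤7≤11 ✓
Π(2lᵢ+1) = 7×17×15 = 1785
triangle coeff Δ(3,8,7) = 1/5290740
Σ_t [1,3]: t=1:−1/7257600 t=2:+1/2073600 t=3:−1/7257600 = 1/4838400
(3j)²=252/20995 [(3 8 7; 0 0 0)], sign=-1
Σ_t [2,4]: t=2:+1/4147200 t=3:−1/3628800 t=4:+1/46448640 = -1/77414400
(3j)²=3/41990 [(3 8 7; -1 0 1)], sign=-1
⇒ 4πI² = 7938/5185765
I = (+1)√(7938/5185765/(4π)) = 0.01103683

0.011037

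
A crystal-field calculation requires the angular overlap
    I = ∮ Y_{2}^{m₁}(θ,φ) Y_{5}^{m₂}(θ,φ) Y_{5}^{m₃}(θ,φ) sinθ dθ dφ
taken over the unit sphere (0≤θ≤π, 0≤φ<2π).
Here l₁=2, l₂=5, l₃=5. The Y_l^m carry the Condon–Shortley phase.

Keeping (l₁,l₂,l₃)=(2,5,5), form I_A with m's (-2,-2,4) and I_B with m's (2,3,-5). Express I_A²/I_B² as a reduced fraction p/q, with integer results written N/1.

12/5

Same 2,5,5: normalisation and zero-m 3j drop out of the ratio.
A: Δ: 2! 2! 8! / 13! → 1/38610; sum: t=2:+1/20160 = 1/20160; 3j²(2 5 5; -2 -2 4) = Δ·Π!·Σ² = 12/715  (sign -1)
B: Δ: 2! 2! 8! / 13! → 1/38610; sum: t=0:+1/161280 = 1/161280; 3j²(2 5 5; 2 3 -5) = Δ·Π!·Σ² = 1/143  (sign +1)
I_A²/I_B² = (12/715)/(1/143) = 12/5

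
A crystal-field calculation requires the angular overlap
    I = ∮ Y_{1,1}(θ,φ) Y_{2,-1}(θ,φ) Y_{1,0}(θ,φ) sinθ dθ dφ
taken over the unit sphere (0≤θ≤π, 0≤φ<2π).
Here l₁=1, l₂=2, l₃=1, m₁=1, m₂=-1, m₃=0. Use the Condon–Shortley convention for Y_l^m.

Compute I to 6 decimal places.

-0.218510

m-sum 0 ✓  L=4 even ✓  1≤1≤3 ✓
Π(2lᵢ+1) = 3×5×3 = 45
triangle coeff Δ(1,2,1) = 1/30
Σ_t [1,1]: t=1:−1/1 = -1/1
(3j)²=2/15 [(1 2 1; 0 0 0)], sign=+1
Σ_t [0,0]: t=0:+1/2 = 1/2
(3j)²=1/10 [(1 2 1; 1 -1 0)], sign=-1
⇒ 4πI² = 3/5
I = (-1)√(3/5/(4π)) = -0.21850969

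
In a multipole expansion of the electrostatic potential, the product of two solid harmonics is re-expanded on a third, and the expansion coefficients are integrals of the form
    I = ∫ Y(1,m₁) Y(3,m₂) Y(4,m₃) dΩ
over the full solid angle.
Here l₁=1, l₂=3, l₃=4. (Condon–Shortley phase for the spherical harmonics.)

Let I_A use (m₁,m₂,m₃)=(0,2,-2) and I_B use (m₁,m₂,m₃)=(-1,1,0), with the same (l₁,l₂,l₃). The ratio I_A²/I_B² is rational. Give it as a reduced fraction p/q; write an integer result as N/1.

Same 1,3,4: normalisation and zero-m 3j drop out of the ratio.
A: Δ: 0! 2! 6! / 9! → 1/252; sum: t=0:+1/120 = 1/120; 3j²(1 3 4; 0 2 -2) = Δ·Π!·Σ² = 1/21  (sign +1)
B: Δ: 0! 2! 6! / 9! → 1/252; sum: t=0:+1/96 = 1/96; 3j²(1 3 4; -1 1 0) = Δ·Π!·Σ² = 1/42  (sign +1)
I_A²/I_B² = (1/21)/(1/42) = 2/1

2/1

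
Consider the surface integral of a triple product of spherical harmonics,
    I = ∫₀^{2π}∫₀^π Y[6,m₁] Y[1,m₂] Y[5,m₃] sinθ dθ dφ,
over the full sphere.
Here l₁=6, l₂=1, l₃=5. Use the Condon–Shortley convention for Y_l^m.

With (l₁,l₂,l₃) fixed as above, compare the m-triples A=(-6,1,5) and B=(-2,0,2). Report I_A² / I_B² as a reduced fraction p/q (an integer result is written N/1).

Same 6,1,5: normalisation and zero-m 3j drop out of the ratio.
A: Δ: 2! 10! 0! / 13! → 1/858; sum: t=2:+1/7257600 = 1/7257600; 3j²(6 1 5; -6 1 5) = Δ·Π!·Σ² = 1/13  (sign +1)
B: Δ: 2! 10! 0! / 13! → 1/858; sum: t=1:−1/30240 = -1/30240; 3j²(6 1 5; -2 0 2) = Δ·Π!·Σ² = 16/429  (sign +1)
I_A²/I_B² = (1/13)/(16/429) = 33/16

33/16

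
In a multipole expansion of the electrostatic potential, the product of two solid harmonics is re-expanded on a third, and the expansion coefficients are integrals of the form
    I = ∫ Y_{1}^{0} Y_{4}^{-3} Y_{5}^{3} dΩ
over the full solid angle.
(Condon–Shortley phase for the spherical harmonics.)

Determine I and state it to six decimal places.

-0.196426

Checks pass: Σm=0; 10 even; l₃=5∈[3,5].
(2·1+1)(2·4+1)(2·5+1) = 297
Δ: 0! 2! 8! / 11! → 1/495
sum: t=0:+1/576 = 1/576
3j²(1 4 5; 0 0 0) = Δ·Π!·Σ² = 5/99  (sign -1)
sum: t=0:+1/5040 = 1/5040
3j²(1 4 5; 0 -3 3) = Δ·Π!·Σ² = 16/495  (sign +1)
combine: 4πI² = 297·5/99·16/495 = 16/33
take √, sign -1: I = -0.19642560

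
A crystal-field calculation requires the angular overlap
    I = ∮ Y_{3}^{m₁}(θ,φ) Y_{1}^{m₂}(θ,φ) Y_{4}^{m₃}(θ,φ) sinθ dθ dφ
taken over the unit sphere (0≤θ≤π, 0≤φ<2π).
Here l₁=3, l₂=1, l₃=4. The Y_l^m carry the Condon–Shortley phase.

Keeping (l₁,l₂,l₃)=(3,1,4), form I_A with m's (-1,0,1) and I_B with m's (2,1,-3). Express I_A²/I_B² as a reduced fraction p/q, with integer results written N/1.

5/7

Same 3,1,4: normalisation and zero-m 3j drop out of the ratio.
A: Δ: 0! 6! 2! / 9! → 1/252; sum: t=0:+1/48 = 1/48; 3j²(3 1 4; -1 0 1) = Δ·Π!·Σ² = 5/84  (sign -1)
B: Δ: 0! 6! 2! / 9! → 1/252; sum: t=0:+1/240 = 1/240; 3j²(3 1 4; 2 1 -3) = Δ·Π!·Σ² = 1/12  (sign -1)
I_A²/I_B² = (5/84)/(1/12) = 5/7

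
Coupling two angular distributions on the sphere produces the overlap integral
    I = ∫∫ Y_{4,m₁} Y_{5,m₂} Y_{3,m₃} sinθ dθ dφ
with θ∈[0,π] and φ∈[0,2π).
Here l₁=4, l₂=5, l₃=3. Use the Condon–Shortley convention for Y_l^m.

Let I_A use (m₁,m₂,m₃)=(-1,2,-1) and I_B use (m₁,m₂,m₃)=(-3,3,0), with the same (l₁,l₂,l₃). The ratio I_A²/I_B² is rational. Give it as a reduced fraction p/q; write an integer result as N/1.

128/63

Same 4,5,3: normalisation and zero-m 3j drop out of the ratio.
A: Δ: 6! 2! 4! / 13! → 1/180180; sum: t=3:−1/1728 t=4:+1/288 t=5:−1/960 = 1/540; 3j²(4 5 3; -1 2 -1) = Δ·Π!·Σ² = 128/6435  (sign +1)
B: Δ: 6! 2! 4! / 13! → 1/180180; sum: t=5:−1/1440 t=6:+1/2880 = -1/2880; 3j²(4 5 3; -3 3 0) = Δ·Π!·Σ² = 7/715  (sign +1)
I_A²/I_B² = (128/6435)/(7/715) = 128/63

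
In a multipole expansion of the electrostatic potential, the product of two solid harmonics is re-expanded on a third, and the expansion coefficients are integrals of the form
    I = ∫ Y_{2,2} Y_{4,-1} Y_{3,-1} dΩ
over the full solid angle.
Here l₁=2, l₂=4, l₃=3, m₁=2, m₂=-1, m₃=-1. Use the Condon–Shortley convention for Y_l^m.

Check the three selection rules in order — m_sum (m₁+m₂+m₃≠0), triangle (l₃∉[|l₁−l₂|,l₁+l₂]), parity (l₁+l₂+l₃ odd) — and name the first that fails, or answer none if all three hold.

parity

Σmᵢ = 0  ✓
l₃∈[|l₁−l₂|,l₁+l₂]=[2,6], have l₃=3  ✓
Σlᵢ = 9 ⇒ odd  ✗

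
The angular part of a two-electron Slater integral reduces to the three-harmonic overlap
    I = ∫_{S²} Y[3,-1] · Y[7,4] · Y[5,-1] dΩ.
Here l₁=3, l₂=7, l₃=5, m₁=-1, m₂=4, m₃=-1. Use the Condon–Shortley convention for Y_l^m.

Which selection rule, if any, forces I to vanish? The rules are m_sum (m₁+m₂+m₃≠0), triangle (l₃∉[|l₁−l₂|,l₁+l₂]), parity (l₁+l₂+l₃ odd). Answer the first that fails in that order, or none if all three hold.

m_sum

Σmᵢ = 2  ✗
l₃∈[|l₁−l₂|,l₁+l₂]=[4,10], have l₃=5
Σlᵢ = 15 ⇒ odd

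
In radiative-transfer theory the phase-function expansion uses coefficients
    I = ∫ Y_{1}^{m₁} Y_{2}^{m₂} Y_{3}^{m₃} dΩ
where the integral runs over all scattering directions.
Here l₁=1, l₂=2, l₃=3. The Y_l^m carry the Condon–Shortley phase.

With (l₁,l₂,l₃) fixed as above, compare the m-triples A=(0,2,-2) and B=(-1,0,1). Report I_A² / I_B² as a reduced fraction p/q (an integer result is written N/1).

5/6

l's match ⇒ only the (l;m) 3-j factors differ between A and B.
A: triangle coeff Δ(1,2,3) = 1/105; Σ_t [0,0]: t=0:+1/24 = 1/24; (3j)²=1/21 [(1 2 3; 0 2 -2)], sign=-1
B: triangle coeff Δ(1,2,3) = 1/105; Σ_t [0,0]: t=0:+1/8 = 1/8; (3j)²=2/35 [(1 2 3; -1 0 1)], sign=+1
I_A²/I_B² = (1/21)/(2/35) = 5/6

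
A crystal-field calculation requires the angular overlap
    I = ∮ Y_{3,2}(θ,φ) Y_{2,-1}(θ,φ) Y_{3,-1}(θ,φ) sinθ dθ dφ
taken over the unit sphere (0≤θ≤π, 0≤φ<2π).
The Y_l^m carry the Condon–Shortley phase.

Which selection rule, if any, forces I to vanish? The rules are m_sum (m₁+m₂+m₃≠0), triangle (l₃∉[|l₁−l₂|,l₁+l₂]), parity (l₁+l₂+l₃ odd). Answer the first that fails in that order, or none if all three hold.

Σmᵢ = 0  ✓
l₃∈[|l₁−l₂|,l₁+l₂]=[1,5], have l₃=3  ✓
Σlᵢ = 8 ⇒ even  ✓

none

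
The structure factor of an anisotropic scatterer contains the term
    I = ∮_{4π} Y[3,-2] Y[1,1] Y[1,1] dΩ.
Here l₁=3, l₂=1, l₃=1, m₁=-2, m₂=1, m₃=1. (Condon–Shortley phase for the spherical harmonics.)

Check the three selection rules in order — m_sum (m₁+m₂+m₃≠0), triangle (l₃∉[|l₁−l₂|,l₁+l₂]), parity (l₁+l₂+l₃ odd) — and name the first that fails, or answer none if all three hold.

azimuthal sum: -2 + 1 + 1 = 0  ✓
2 ≤ 1 ≤ 4 (triangle on l)  ✗
L = 3 + 1 + 1 = 5 (odd)

triangle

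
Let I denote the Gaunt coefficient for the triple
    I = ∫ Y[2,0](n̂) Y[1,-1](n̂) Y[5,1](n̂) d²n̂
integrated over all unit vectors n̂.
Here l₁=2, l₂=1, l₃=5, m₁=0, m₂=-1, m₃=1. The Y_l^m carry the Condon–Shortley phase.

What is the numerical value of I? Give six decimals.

|2−1|≤5≤2+1 violated ⇒ I = 0

0.000000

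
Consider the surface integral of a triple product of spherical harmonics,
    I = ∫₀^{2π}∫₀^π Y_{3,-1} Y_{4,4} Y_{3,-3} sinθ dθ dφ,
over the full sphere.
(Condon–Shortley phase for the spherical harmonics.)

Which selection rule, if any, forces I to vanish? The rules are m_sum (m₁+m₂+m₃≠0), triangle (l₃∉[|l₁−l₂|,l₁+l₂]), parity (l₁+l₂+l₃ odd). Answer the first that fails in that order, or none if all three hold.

azimuthal sum: -1 + 4 − 3 = 0  ✓
1 ≤ 3 ≤ 7 (triangle on l)  ✓
L = 3 + 4 + 3 = 10 (even)  ✓

none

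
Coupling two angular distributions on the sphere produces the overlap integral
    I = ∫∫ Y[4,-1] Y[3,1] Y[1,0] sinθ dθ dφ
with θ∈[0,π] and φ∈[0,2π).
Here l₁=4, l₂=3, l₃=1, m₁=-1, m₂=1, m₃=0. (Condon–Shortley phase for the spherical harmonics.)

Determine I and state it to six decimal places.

-0.238414

Checks pass: Σm=0; 8 even; l₃=1∈[1,7].
(2·4+1)(2·3+1)(2·1+1) = 189
Δ: 6! 2! 0! / 9! → 1/252
sum: t=3:−1/36 = -1/36
3j²(4 3 1; 0 0 0) = Δ·Π!·Σ² = 4/63  (sign +1)
sum: t=4:+1/48 = 1/48
3j²(4 3 1; -1 1 0) = Δ·Π!·Σ² = 5/84  (sign -1)
combine: 4πI² = 189·4/63·5/84 = 5/7
take √, sign -1: I = -0.23841361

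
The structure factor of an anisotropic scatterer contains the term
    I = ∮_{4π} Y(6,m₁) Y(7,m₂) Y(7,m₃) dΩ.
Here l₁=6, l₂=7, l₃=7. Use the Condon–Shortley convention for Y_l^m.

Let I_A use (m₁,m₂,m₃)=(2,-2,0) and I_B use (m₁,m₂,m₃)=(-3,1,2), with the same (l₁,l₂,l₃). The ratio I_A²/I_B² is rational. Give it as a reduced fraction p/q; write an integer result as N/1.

18/7

Shared (l₁,l₂,l₃)=(6,7,7): N and (l;000)² cancel in I_A²/I_B².
A: Δ = 6!·6!·8!/21! = 1/2444321880; Racah Σ t=0..4: t=0:+1/24883200 t=1:−1/2488320 t=2:+1/1658880 t=3:−1/6220800 t=4:+1/174182400 = 1/11612160; ⇒ 3j(6 7 7; 2 -2 0)² = 150/46189, sgn -1
B: Δ = 6!·6!·8!/21! = 1/2444321880; Racah Σ t=3..6: t=3:−1/18662400 t=4:+1/3317760 t=5:−1/4147200 t=6:+1/37324800 = 1/29859840; ⇒ 3j(6 7 7; -3 1 2)² = 175/138567, sgn -1
I_A²/I_B² = (150/46189)/(175/138567) = 18/7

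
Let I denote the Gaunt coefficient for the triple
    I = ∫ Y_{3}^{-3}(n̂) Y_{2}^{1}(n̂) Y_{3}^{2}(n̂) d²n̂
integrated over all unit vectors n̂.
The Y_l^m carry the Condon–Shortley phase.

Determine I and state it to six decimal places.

-0.210261

Checks pass: Σm=0; 8 even; l₃=3∈[1,5].
(2·3+1)(2·2+1)(2·3+1) = 245
Δ: 2! 4! 2! / 9! → 1/3780
sum: t=0:+1/24 t=1:−1/4 t=2:+1/24 = -1/6
3j²(3 2 3; 0 0 0) = Δ·Π!·Σ² = 4/105  (sign +1)
sum: t=2:+1/48 = 1/48
3j²(3 2 3; -3 1 2) = Δ·Π!·Σ² = 5/84  (sign -1)
combine: 4πI² = 245·4/105·5/84 = 5/9
take √, sign -1: I = -0.21026104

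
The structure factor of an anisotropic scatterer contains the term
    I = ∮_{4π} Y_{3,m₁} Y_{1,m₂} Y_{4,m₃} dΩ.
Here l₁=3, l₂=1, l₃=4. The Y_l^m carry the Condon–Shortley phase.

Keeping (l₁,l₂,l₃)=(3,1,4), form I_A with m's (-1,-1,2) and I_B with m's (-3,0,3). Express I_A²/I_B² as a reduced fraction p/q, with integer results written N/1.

15/7

l's match ⇒ only the (l;m) 3-j factors differ between A and B.
A: triangle coeff Δ(3,1,4) = 1/252; Σ_t [0,0]: t=0:+1/96 = 1/96; (3j)²=5/84 [(3 1 4; -1 -1 2)], sign=+1
B: triangle coeff Δ(3,1,4) = 1/252; Σ_t [0,0]: t=0:+1/720 = 1/720; (3j)²=1/36 [(3 1 4; -3 0 3)], sign=-1
I_A²/I_B² = (5/84)/(1/36) = 15/7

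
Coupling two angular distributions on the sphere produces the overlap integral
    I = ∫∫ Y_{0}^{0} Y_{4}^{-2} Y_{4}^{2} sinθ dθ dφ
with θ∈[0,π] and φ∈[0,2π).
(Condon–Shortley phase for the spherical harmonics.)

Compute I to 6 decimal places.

m-sum 0 ✓  L=8 even ✓  4≤4≤4 ✓
Π(2lᵢ+1) = 1×9×9 = 81
triangle coeff Δ(0,4,4) = 1/9
Σ_t [0,0]: t=0:+1/576 = 1/576
(3j)²=1/9 [(0 4 4; 0 0 0)], sign=+1
Σ_t [0,0]: t=0:+1/1440 = 1/1440
(3j)²=1/9 [(0 4 4; 0 -2 2)], sign=+1
⇒ 4πI² = 1/1
I = (+1)√(1/1/(4π)) = 0.28209479

0.282095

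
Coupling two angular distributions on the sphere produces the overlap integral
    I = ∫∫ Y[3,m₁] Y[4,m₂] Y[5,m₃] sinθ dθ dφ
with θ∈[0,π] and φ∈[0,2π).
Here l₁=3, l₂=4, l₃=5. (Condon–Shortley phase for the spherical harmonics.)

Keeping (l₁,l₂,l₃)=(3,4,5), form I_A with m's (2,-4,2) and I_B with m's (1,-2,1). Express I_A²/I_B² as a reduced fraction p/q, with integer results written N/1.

Same 3,4,5: normalisation and zero-m 3j drop out of the ratio.
A: Δ: 2! 4! 6! / 13! → 1/180180; sum: t=0:+1/8640 = 1/8640; 3j²(3 4 5; 2 -4 2) = Δ·Π!·Σ² = 14/1287  (sign -1)
B: Δ: 2! 4! 6! / 13! → 1/180180; sum: t=0:+1/384 t=1:−1/720 t=2:+1/34560 = 43/34560; 3j²(3 4 5; 1 -2 1) = Δ·Π!·Σ² = 1849/180180  (sign +1)
I_A²/I_B² = (14/1287)/(1849/180180) = 1960/1849

1960/1849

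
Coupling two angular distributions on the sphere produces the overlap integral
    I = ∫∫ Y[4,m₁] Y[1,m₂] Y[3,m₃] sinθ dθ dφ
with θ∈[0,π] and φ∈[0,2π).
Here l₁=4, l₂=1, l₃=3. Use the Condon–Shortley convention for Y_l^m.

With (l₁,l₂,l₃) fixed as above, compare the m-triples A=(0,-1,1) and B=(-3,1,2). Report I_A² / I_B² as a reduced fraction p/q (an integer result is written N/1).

Same 4,1,3: normalisation and zero-m 3j drop out of the ratio.
A: Δ: 2! 6! 0! / 9! → 1/252; sum: t=0:+1/96 = 1/96; 3j²(4 1 3; 0 -1 1) = Δ·Π!·Σ² = 1/42  (sign +1)
B: Δ: 2! 6! 0! / 9! → 1/252; sum: t=2:+1/240 = 1/240; 3j²(4 1 3; -3 1 2) = Δ·Π!·Σ² = 1/12  (sign -1)
I_A²/I_B² = (1/42)/(1/12) = 2/7

2/7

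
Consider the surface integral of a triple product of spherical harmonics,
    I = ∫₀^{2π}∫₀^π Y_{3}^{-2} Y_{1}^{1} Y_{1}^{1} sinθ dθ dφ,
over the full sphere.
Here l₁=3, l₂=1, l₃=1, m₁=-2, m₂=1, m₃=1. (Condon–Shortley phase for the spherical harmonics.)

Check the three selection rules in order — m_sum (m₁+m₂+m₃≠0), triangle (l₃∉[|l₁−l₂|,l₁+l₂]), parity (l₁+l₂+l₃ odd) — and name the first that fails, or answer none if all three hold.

triangle

Σmᵢ = 0  ✓
l₃∈[|l₁−l₂|,l₁+l₂]=[2,4], have l₃=1  ✗
Σlᵢ = 5 ⇒ odd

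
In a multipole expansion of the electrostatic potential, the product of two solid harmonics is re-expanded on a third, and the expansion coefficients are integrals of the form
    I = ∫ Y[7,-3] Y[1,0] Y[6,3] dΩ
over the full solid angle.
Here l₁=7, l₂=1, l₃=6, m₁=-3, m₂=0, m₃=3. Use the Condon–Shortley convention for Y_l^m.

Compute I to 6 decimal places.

-0.221293

m-sum 0 ✓  L=14 even ✓  6≤6≤8 ✓
Π(2lᵢ+1) = 15×3×13 = 585
triangle coeff Δ(7,1,6) = 1/1365
Σ_t [1,1]: t=1:−1/518400 = -1/518400
(3j)²=7/195 [(7 1 6; 0 0 0)], sign=-1
Σ_t [1,1]: t=1:−1/2177280 = -1/2177280
(3j)²=8/273 [(7 1 6; -3 0 3)], sign=+1
⇒ 4πI² = 8/13
I = (-1)√(8/13/(4π)) = -0.22129336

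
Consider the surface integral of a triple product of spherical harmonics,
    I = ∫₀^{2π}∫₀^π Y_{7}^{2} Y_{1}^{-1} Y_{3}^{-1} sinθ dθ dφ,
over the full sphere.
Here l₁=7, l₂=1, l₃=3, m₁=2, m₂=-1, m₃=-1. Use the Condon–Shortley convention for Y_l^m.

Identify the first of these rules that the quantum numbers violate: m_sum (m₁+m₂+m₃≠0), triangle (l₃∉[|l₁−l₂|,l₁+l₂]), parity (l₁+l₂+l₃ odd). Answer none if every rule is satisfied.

triangle

m₁+m₂+m₃ = 2 − 1 − 1 = 0  ✓
triangle: |7−1|=6 ≤ l₃=3 ≤ 7+1=8  ✗
parity: l₁+l₂+l₃ = 11 is odd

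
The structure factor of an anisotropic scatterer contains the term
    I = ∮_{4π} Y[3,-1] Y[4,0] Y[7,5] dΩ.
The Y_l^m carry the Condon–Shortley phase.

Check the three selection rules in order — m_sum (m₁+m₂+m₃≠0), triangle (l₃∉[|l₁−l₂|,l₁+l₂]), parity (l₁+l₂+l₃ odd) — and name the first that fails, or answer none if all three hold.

m_sum

m₁+m₂+m₃ = -1 + 0 + 5 = 4  ✗
triangle: |3−4|=1 ≤ l₃=7 ≤ 3+4=7
parity: l₁+l₂+l₃ = 14 is even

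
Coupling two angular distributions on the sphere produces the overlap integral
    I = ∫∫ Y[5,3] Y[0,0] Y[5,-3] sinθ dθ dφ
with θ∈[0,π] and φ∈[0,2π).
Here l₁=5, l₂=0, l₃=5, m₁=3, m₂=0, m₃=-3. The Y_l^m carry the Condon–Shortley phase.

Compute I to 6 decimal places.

Checks pass: Σm=0; 10 even; l₃=5∈[5,5].
(2·5+1)(2·0+1)(2·5+1) = 121
Δ: 0! 10! 0! / 11! → 1/11
sum: t=0:+1/14400 = 1/14400
3j²(5 0 5; 0 0 0) = Δ·Π!·Σ² = 1/11  (sign -1)
sum: t=0:+1/80640 = 1/80640
3j²(5 0 5; 3 0 -3) = Δ·Π!·Σ² = 1/11  (sign +1)
combine: 4πI² = 121·1/11·1/11 = 1/1
take √, sign -1: I = -0.28209479

-0.282095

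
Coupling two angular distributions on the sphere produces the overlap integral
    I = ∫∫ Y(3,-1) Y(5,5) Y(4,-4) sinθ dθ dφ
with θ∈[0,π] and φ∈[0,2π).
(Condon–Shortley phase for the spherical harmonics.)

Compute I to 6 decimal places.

0.189625

m-sum 0 ✓  L=12 even ✓  2≤4≤8 ✓
Π(2lᵢ+1) = 7×11×9 = 693
triangle coeff Δ(3,5,4) = 1/180180
Σ_t [1,3]: t=1:−1/576 t=2:+1/144 t=3:−1/576 = 1/288
(3j)²=20/1001 [(3 5 4; 0 0 0)], sign=+1
Σ_t [4,4]: t=4:+1/34560 = 1/34560
(3j)²=14/429 [(3 5 4; -1 5 -4)], sign=+1
⇒ 4πI² = 840/1859
I = (+1)√(840/1859/(4π)) = 0.18962475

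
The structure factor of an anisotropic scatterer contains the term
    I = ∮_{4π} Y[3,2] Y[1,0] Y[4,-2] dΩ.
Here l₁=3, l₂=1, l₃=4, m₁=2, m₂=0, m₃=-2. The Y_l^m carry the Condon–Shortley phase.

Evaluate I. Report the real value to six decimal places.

m-sum 0 ✓  L=8 even ✓  2≤4≤4 ✓
Π(2lᵢ+1) = 7×3×9 = 189
triangle coeff Δ(3,1,4) = 1/252
Σ_t [0,0]: t=0:+1/36 = 1/36
(3j)²=4/63 [(3 1 4; 0 0 0)], sign=+1
Σ_t [0,0]: t=0:+1/120 = 1/120
(3j)²=1/21 [(3 1 4; 2 0 -2)], sign=+1
⇒ 4πI² = 4/7
I = (+1)√(4/7/(4π)) = 0.21324362

0.213244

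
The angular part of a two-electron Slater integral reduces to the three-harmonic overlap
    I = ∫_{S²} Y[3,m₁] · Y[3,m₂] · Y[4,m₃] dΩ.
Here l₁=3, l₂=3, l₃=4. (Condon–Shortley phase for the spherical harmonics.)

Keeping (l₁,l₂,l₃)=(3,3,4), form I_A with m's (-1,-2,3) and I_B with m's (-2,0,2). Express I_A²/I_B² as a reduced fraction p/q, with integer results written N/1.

14/3

Shared (l₁,l₂,l₃)=(3,3,4): N and (l;000)² cancel in I_A²/I_B².
A: Δ = 2!·4!·4!/11! = 1/34650; Racah Σ t=0..1: t=0:+1/288 t=1:−1/144 = -1/288; ⇒ 3j(3 3 4; -1 -2 3)² = 1/99, sgn +1
B: Δ = 2!·4!·4!/11! = 1/34650; Racah Σ t=1..2: t=1:−1/96 t=2:+1/72 = 1/288; ⇒ 3j(3 3 4; -2 0 2)² = 1/462, sgn +1
I_A²/I_B² = (1/99)/(1/462) = 14/3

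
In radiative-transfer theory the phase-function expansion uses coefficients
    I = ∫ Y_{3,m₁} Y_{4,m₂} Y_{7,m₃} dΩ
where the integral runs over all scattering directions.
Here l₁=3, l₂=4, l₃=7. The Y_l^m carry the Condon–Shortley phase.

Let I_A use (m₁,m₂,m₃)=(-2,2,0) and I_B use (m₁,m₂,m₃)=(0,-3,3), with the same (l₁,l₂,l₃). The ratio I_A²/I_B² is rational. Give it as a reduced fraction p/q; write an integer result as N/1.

Same 3,4,7: normalisation and zero-m 3j drop out of the ratio.
A: Δ: 0! 6! 8! / 15! → 1/45045; sum: t=0:+1/172800 = 1/172800; 3j²(3 4 7; -2 2 0) = Δ·Π!·Σ² = 7/2145  (sign -1)
B: Δ: 0! 6! 8! / 15! → 1/45045; sum: t=0:+1/181440 = 1/181440; 3j²(3 4 7; 0 -3 3) = Δ·Π!·Σ² = 32/3003  (sign +1)
I_A²/I_B² = (7/2145)/(32/3003) = 49/160

49/160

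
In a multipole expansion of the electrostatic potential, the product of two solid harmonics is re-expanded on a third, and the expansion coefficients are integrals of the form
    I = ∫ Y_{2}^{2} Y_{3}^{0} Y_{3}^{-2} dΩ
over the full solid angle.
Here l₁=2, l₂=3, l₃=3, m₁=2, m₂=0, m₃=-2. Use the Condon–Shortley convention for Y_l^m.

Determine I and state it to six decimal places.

-0.188063

Rules hold: Σm=0, L=8 even, 1≤3≤5.
N = 5·7·7 = 245
Δ = 2!·2!·4!/9! = 1/3780
Racah Σ t=0..2: t=0:+1/24 t=1:−1/4 t=2:+1/24 = -1/6
⇒ 3j(2 3 3; 0 0 0)² = 4/105, sgn +1
Racah Σ t=0..0: t=0:+1/24 = 1/24
⇒ 3j(2 3 3; 2 0 -2)² = 1/21, sgn -1
4πI² = N·(3j₀)²·(3jₘ)² = 4/9
I = -1·√(0.444444/4π) = -0.18806319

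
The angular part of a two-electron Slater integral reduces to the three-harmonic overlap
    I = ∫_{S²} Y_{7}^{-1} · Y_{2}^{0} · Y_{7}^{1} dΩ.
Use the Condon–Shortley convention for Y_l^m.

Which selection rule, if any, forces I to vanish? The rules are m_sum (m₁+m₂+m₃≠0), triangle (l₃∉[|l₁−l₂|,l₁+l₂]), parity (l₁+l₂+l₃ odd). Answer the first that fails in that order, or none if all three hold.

Σmᵢ = 0  ✓
l₃∈[|l₁−l₂|,l₁+l₂]=[5,9], have l₃=7  ✓
Σlᵢ = 16 ⇒ even  ✓

none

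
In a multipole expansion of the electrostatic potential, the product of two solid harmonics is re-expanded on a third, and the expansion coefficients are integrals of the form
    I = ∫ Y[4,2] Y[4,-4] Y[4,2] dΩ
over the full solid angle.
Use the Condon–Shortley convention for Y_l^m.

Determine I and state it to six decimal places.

Checks pass: Σm=0; 12 even; l₃=4∈[0,8].
(2·4+1)(2·4+1)(2·4+1) = 729
Δ: 4! 4! 4! / 13! → 1/450450
sum: t=0:+1/13824 t=1:−1/216 t=2:+1/64 t=3:−1/216 t=4:+1/13824 = 5/768
3j²(4 4 4; 0 0 0) = Δ·Π!·Σ² = 18/1001  (sign +1)
sum: t=0:+1/2304 = 1/2304
3j²(4 4 4; 2 -4 2) = Δ·Π!·Σ² = 5/143  (sign +1)
combine: 4πI² = 729·18/1001·5/143 = 65610/143143
take √, sign +1: I = 0.19098314

0.190983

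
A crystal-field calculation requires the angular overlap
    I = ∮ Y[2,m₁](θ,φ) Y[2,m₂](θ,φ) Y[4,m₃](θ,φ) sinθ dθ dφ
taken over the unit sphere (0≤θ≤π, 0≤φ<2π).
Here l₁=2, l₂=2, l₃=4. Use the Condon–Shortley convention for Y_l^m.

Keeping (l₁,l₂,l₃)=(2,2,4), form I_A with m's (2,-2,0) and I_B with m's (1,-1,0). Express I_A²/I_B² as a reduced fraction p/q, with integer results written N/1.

1/16

Same 2,2,4: normalisation and zero-m 3j drop out of the ratio.
A: Δ: 0! 4! 4! / 9! → 1/630; sum: t=0:+1/576 = 1/576; 3j²(2 2 4; 2 -2 0) = Δ·Π!·Σ² = 1/630  (sign +1)
B: Δ: 0! 4! 4! / 9! → 1/630; sum: t=0:+1/36 = 1/36; 3j²(2 2 4; 1 -1 0) = Δ·Π!·Σ² = 8/315  (sign +1)
I_A²/I_B² = (1/630)/(8/315) = 1/16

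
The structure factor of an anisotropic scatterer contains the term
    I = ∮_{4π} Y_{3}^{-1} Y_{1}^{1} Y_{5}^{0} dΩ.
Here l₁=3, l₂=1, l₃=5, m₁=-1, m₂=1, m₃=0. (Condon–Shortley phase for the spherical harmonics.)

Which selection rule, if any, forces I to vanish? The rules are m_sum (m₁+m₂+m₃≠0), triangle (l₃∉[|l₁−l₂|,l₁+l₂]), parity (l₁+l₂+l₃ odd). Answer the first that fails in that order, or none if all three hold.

Σmᵢ = 0  ✓
l₃∈[|l₁−l₂|,l₁+l₂]=[2,4], have l₃=5  ✗
Σlᵢ = 9 ⇒ odd

triangle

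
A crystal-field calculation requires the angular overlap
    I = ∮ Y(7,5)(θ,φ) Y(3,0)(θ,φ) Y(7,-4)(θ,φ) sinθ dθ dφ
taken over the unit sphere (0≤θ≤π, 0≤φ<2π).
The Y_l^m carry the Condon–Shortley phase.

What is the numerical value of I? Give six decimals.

Σmᵢ = 1 ≠ 0, so the φ-integral vanishes; I = 0

0.000000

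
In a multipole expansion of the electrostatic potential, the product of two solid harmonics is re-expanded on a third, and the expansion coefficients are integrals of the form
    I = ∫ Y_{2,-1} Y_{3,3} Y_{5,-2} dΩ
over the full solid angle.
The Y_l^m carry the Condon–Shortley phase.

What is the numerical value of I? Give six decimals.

0.063396

Rules hold: Σm=0, L=10 even, 1≤5≤5.
N = 5·7·11 = 385
Δ = 0!·4!·6!/11! = 1/2310
Racah Σ t=0..0: t=0:+1/144 = 1/144
⇒ 3j(2 3 5; 0 0 0)² = 10/231, sgn -1
Racah Σ t=0..0: t=0:+1/4320 = 1/4320
⇒ 3j(2 3 5; -1 3 -2)² = 1/330, sgn -1
4πI² = N·(3j₀)²·(3jₘ)² = 5/99
I = +1·√(0.0505051/4π) = 0.06339609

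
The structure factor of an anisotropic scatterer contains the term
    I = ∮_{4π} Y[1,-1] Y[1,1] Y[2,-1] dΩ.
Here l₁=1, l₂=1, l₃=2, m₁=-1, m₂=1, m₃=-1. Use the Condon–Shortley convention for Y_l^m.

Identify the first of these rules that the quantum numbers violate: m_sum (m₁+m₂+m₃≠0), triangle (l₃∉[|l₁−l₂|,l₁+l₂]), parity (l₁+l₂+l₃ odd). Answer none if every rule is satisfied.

m_sum

m₁+m₂+m₃ = -1 + 1 − 1 = -1  ✗
triangle: |1−1|=0 ≤ l₃=2 ≤ 1+1=2
parity: l₁+l₂+l₃ = 4 is even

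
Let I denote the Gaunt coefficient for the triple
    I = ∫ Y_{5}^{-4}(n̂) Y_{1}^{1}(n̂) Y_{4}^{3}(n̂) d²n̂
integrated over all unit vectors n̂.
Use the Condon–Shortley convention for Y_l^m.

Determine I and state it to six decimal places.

0.294638

Rules hold: Σm=0, L=10 even, 4≤4≤6.
N = 11·3·9 = 297
Δ = 2!·8!·0!/11! = 1/495
Racah Σ t=1..1: t=1:−1/576 = -1/576
⇒ 3j(5 1 4; 0 0 0)² = 5/99, sgn -1
Racah Σ t=2..2: t=2:+1/10080 = 1/10080
⇒ 3j(5 1 4; -4 1 3)² = 4/55, sgn -1
4πI² = N·(3j₀)²·(3jₘ)² = 12/11
I = +1·√(1.09091/4π) = 0.29463840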